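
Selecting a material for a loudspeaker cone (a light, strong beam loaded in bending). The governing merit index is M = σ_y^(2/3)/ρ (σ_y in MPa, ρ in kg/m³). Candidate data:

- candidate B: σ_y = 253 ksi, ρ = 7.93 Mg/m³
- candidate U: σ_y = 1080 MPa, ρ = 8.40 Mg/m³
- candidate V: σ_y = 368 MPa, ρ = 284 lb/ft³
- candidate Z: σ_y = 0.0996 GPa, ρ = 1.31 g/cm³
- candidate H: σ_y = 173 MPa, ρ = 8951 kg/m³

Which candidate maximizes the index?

Convert each candidate to consistent units, then evaluate M:
  candidate B: σ_y = 1744 MPa, ρ = 7930 kg/m³
  candidate U: σ_y = 1080 MPa, ρ = 8400 kg/m³
  candidate V: σ_y = 368.0 MPa, ρ = 4549 kg/m³
  candidate Z: σ_y = 99.60 MPa, ρ = 1310 kg/m³
  candidate H: σ_y = 173.0 MPa, ρ = 8951 kg/m³
  candidate B: M = 18.3×10⁻³
  candidate Z: M = 16.4×10⁻³
  candidate U: M = 12.5×10⁻³
  candidate V: M = 11.3×10⁻³
  candidate H: M = 3.47×10⁻³
The maximum is for candidate B.

candidate B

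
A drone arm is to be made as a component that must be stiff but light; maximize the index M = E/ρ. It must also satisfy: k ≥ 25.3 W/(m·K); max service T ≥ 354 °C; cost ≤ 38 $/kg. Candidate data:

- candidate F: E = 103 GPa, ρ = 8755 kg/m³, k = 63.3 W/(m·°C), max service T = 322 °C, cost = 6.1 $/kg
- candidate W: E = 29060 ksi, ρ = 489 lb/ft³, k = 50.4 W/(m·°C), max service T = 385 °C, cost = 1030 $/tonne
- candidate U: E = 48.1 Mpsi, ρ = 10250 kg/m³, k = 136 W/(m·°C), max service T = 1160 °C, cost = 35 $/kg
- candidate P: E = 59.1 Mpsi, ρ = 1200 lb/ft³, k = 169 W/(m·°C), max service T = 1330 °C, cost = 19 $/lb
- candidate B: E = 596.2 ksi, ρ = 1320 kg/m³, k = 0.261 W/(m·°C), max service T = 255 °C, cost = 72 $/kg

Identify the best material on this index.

Screen on constraints: k ≥ 25.3 W/(m·K); max service T ≥ 354 °C; cost ≤ 38 $/kg. Survivors: candidate W, candidate U.
Normalizing units and computing the index:
  candidate W: E = 200.4 GPa, ρ = 7833 kg/m³
  candidate U: E = 331.6 GPa, ρ = 10250 kg/m³
  candidate U: M = 32.4 MN·m/kg
  candidate W: M = 25.6 MN·m/kg
Candidate U has the largest M.

candidate U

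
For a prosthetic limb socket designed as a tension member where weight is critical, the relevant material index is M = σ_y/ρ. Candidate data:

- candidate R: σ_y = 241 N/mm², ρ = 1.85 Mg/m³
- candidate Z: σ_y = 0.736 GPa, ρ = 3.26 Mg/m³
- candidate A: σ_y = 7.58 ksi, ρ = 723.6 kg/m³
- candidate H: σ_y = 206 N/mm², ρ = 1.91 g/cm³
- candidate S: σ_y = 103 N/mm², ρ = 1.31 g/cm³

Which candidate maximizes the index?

candidate Z

Putting every candidate on a common basis:
  candidate R: σ_y = 241.0 MPa, ρ = 1850 kg/m³
  candidate Z: σ_y = 736.0 MPa, ρ = 3260 kg/m³
  candidate A: σ_y = 52.26 MPa, ρ = 723.6 kg/m³
  candidate H: σ_y = 206.0 MPa, ρ = 1910 kg/m³
  candidate S: σ_y = 103.0 MPa, ρ = 1310 kg/m³
  candidate Z: M = 226 kN·m/kg
  candidate R: M = 130 kN·m/kg
  candidate H: M = 108 kN·m/kg
  candidate S: M = 78.6 kN·m/kg
  candidate A: M = 72.2 kN·m/kg
Highest index: candidate Z.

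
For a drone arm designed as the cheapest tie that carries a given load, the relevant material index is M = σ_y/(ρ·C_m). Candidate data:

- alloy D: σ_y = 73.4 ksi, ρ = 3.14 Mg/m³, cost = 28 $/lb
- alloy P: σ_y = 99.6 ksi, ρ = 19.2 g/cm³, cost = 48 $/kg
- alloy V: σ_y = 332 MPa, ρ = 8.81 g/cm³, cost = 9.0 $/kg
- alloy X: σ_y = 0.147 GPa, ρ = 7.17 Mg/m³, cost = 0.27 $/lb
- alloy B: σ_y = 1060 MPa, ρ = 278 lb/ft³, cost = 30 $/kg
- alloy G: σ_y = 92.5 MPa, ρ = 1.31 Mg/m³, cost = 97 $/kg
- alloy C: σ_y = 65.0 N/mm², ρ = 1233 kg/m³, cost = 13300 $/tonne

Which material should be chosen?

alloy X

After converting to SI:
  alloy D: σ_y = 506.1 MPa, ρ = 3140 kg/m³, cost = 61.73 $/kg
  alloy P: σ_y = 686.7 MPa, ρ = 19200 kg/m³, cost = 48.00 $/kg
  alloy V: σ_y = 332.0 MPa, ρ = 8810 kg/m³, cost = 9.000 $/kg
  alloy X: σ_y = 147.0 MPa, ρ = 7170 kg/m³, cost = 0.5952 $/kg
  alloy B: σ_y = 1060 MPa, ρ = 4453 kg/m³, cost = 30.00 $/kg
  alloy G: σ_y = 92.50 MPa, ρ = 1310 kg/m³, cost = 97.00 $/kg
  alloy C: σ_y = 65.00 MPa, ρ = 1233 kg/m³, cost = 13.30 $/kg
  alloy X: M = 34.4 kN·m per $
  alloy B: M = 7.93 kN·m per $
  alloy V: M = 4.19 kN·m per $
  alloy C: M = 3.96 kN·m per $
  alloy D: M = 2.61 kN·m per $
  alloy P: M = 0.745 kN·m per $
  alloy G: M = 0.728 kN·m per $
Highest index: alloy X.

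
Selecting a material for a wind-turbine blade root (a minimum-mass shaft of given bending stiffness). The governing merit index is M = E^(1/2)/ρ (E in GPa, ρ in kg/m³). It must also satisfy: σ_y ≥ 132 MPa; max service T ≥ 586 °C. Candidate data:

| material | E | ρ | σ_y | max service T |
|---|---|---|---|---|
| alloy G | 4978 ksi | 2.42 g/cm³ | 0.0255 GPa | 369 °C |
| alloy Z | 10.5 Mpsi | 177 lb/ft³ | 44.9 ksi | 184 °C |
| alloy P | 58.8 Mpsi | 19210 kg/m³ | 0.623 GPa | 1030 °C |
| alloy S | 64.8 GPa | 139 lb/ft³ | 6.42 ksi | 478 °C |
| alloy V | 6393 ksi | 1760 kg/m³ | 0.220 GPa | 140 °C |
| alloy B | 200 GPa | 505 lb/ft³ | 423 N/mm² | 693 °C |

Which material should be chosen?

alloy B

Screen on constraints: σ_y ≥ 132 MPa; max service T ≥ 586 °C. Survivors: alloy P, alloy B.
Convert each candidate to consistent units, then evaluate M:
  alloy P: E = 405.4 GPa, ρ = 19210 kg/m³
  alloy B: E = 200.0 GPa, ρ = 8089 kg/m³
  alloy B: M = 1.75×10⁻³
  alloy P: M = 1.05×10⁻³
The maximum is for alloy B.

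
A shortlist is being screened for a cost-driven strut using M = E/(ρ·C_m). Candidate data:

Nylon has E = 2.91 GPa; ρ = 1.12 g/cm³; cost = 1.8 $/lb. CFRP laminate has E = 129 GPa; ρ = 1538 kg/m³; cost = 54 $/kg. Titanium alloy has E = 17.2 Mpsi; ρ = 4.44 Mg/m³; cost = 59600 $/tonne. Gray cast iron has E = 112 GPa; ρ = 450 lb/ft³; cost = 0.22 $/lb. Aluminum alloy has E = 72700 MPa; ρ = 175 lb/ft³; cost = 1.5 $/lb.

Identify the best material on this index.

gray cast iron

In SI units:
  nylon: E = 2.910 GPa, ρ = 1120 kg/m³, cost = 3.968 $/kg
  CFRP laminate: E = 129.0 GPa, ρ = 1538 kg/m³, cost = 54.00 $/kg
  titanium alloy: E = 118.6 GPa, ρ = 4440 kg/m³, cost = 59.60 $/kg
  gray cast iron: E = 112.0 GPa, ρ = 7208 kg/m³, cost = 0.4850 $/kg
  aluminum alloy: E = 72.70 GPa, ρ = 2803 kg/m³, cost = 3.307 $/kg
  gray cast iron: M = 32.0 MN·m per $
  aluminum alloy: M = 7.84 MN·m per $
  CFRP laminate: M = 1.55 MN·m per $
  nylon: M = 0.655 MN·m per $
  titanium alloy: M = 0.448 MN·m per $
Highest index: gray cast iron.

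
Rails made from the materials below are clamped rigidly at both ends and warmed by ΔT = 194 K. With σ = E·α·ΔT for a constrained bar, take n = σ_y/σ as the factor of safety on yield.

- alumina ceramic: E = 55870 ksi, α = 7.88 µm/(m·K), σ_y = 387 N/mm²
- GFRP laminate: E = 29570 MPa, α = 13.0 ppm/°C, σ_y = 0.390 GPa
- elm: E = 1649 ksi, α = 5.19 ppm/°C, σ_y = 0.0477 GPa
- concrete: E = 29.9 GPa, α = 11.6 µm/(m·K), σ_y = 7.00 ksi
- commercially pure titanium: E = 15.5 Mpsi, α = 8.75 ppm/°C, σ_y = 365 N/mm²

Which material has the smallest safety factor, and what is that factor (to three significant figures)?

alumina ceramic, n = 0.657

With everything in SI (GPa, ×10⁻⁶/K, MPa):
  alumina ceramic: E = 385.2, α = 7.88, σ_y = 387.0 → σ = 589 MPa, n = 0.657
  GFRP laminate: E = 29.57, α = 13.0, σ_y = 390.0 → σ = 74.6 MPa, n = 5.23
  elm: E = 11.37, α = 5.19, σ_y = 47.70 → σ = 11.4 MPa, n = 4.17
  concrete: E = 29.90, α = 11.6, σ_y = 48.26 → σ = 67.3 MPa, n = 0.717
  commercially pure titanium: E = 106.9, α = 8.75, σ_y = 365.0 → σ = 181 MPa, n = 2.01
Alumina ceramic has the lowest safety factor, n = 0.657.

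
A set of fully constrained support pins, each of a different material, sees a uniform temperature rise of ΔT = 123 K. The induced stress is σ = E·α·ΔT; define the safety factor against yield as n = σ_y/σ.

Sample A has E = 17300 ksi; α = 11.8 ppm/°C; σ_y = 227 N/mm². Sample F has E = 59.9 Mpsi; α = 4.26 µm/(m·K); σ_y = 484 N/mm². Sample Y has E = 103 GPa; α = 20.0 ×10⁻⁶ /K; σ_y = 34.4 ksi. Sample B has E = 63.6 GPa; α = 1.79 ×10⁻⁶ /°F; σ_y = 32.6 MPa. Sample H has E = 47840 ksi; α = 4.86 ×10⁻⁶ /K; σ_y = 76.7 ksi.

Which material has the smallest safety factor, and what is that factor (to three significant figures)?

sample Y, n = 0.936

With everything in SI (GPa, ×10⁻⁶/K, MPa):
  sample A: E = 119.3, α = 11.8, σ_y = 227.0 → σ = 173 MPa, n = 1.31
  sample F: E = 413.0, α = 4.26, σ_y = 484.0 → σ = 216 MPa, n = 2.24
  sample Y: E = 103.0, α = 20.0, σ_y = 237.2 → σ = 253 MPa, n = 0.936
  sample B: E = 63.60, α = 3.22, σ_y = 32.60 → σ = 25.2 MPa, n = 1.29
  sample H: E = 329.8, α = 4.86, σ_y = 528.8 → σ = 197 MPa, n = 2.68
Sample Y has the lowest safety factor, n = 0.936.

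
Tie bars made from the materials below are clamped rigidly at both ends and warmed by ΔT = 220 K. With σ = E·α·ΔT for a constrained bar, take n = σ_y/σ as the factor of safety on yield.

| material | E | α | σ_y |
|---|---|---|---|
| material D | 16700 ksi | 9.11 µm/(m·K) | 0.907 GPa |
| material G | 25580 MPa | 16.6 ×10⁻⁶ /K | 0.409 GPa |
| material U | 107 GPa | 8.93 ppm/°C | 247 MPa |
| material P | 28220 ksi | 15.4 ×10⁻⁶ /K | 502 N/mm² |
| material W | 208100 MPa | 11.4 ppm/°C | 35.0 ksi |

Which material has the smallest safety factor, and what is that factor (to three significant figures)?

Per material, after unit conversion:
  material D: E = 115.1, α = 9.11, σ_y = 907.0 → σ = 231 MPa, n = 3.93
  material G: E = 25.58, α = 16.6, σ_y = 409.0 → σ = 93.4 MPa, n = 4.38
  material U: E = 107.0, α = 8.93, σ_y = 247.0 → σ = 210 MPa, n = 1.18
  material P: E = 194.6, α = 15.4, σ_y = 502.0 → σ = 659 MPa, n = 0.762
  material W: E = 208.1, α = 11.4, σ_y = 241.3 → σ = 522 MPa, n = 0.462
The minimum is material W at n = 0.462.

material W, n = 0.462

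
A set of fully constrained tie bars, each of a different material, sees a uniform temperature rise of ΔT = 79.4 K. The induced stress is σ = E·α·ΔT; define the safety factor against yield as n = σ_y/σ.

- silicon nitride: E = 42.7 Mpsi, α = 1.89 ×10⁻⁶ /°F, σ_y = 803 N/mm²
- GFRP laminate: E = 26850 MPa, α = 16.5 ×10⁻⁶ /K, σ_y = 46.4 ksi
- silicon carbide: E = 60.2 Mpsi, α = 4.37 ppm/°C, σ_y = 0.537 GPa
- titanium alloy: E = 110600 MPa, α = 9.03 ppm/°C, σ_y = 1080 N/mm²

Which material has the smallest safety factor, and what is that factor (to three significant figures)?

silicon carbide, n = 3.73

Converting E to GPa, α to ×10⁻⁶/K, σ_y to MPa, then σ and n for each:
  silicon nitride: E = 294.4, α = 3.40, σ_y = 803.0 → σ = 79.5 MPa, n = 10.1
  GFRP laminate: E = 26.85, α = 16.5, σ_y = 319.9 → σ = 35.2 MPa, n = 9.09
  silicon carbide: E = 415.1, α = 4.37, σ_y = 537.0 → σ = 144 MPa, n = 3.73
  titanium alloy: E = 110.6, α = 9.03, σ_y = 1080 → σ = 79.3 MPa, n = 13.6
Smallest n: silicon carbide with n = 3.73.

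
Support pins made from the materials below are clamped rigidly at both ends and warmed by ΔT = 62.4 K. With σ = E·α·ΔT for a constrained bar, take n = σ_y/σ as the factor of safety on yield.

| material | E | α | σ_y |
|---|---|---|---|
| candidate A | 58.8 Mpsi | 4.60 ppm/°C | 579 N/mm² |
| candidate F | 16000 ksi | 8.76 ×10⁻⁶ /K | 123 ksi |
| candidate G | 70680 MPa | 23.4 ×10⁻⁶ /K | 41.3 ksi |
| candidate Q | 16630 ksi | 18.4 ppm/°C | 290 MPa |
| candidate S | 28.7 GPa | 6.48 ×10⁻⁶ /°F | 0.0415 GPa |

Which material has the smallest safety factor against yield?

Converting E to GPa, α to ×10⁻⁶/K, σ_y to MPa, then σ and n for each:
  candidate A: E = 405.4, α = 4.60, σ_y = 579.0 → σ = 116 MPa, n = 4.98
  candidate F: E = 110.3, α = 8.76, σ_y = 848.1 → σ = 60.3 MPa, n = 14.1
  candidate G: E = 70.68, α = 23.4, σ_y = 284.8 → σ = 103 MPa, n = 2.76
  candidate Q: E = 114.7, α = 18.4, σ_y = 290.0 → σ = 132 MPa, n = 2.20
  candidate S: E = 28.70, α = 11.7, σ_y = 41.50 → σ = 20.9 MPa, n = 1.99
Candidate S has the lowest safety factor, n = 1.99.

candidate S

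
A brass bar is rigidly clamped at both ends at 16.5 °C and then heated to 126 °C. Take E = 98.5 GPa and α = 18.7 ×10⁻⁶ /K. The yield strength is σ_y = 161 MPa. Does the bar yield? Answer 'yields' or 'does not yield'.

ΔT = 109.5 K. Constrained thermal stress σ = E·α·ΔT = 98.50×10³ MPa × 18.7×10⁻⁶ × 109.5 = 202 MPa (compressive).
Compare to σ_y = 161 MPa: σ ≥ σ_y, so it yields.

yields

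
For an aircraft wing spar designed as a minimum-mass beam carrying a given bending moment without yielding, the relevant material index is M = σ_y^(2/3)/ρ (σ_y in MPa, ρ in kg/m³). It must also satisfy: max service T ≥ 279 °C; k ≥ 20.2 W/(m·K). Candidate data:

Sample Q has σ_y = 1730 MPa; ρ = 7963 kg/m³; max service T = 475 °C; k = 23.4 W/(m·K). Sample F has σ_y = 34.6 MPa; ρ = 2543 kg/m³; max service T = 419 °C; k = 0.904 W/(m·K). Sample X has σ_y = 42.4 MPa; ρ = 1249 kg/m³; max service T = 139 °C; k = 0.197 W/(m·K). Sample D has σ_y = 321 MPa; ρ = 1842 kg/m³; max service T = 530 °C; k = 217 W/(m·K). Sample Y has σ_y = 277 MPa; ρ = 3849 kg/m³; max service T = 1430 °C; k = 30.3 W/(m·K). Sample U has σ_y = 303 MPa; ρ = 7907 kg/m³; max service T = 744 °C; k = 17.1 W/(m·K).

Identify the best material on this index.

sample D

Screen on constraints: max service T ≥ 279 °C; k ≥ 20.2 W/(m·K). Survivors: sample Q, sample D, sample Y.
Computing M directly (units already consistent):
  sample D: M = 25.5×10⁻³
  sample Q: M = 18.1×10⁻³
  sample Y: M = 11.0×10⁻³
Highest index: sample D.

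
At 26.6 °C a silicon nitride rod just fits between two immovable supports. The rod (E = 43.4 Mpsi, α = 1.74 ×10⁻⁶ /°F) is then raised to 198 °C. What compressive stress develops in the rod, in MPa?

E = 43.4 Mpsi = 299.2 GPa.
α = 1.74×10⁻⁶/°F × 9/5 = 3.13×10⁻⁶/K.
ΔT = 171.4 K. Constrained thermal stress σ = E·α·ΔT = 299.2×10³ MPa × 3.13×10⁻⁶ × 171.4 = 161 MPa (compressive).

161 MPa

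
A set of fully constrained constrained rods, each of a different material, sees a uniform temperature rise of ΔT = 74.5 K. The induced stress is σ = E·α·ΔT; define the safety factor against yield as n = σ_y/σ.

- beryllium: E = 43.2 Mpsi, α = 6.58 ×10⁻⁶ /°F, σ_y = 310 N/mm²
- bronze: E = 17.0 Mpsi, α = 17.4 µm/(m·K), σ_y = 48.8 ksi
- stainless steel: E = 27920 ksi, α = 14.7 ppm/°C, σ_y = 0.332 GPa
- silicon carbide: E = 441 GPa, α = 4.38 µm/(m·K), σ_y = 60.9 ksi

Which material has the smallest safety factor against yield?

With everything in SI (GPa, ×10⁻⁶/K, MPa):
  beryllium: E = 297.9, α = 11.8, σ_y = 310.0 → σ = 263 MPa, n = 1.18
  bronze: E = 117.2, α = 17.4, σ_y = 336.5 → σ = 152 MPa, n = 2.21
  stainless steel: E = 192.5, α = 14.7, σ_y = 332.0 → σ = 211 MPa, n = 1.57
  silicon carbide: E = 441.0, α = 4.38, σ_y = 419.9 → σ = 144 MPa, n = 2.92
The minimum is beryllium at n = 1.18.

beryllium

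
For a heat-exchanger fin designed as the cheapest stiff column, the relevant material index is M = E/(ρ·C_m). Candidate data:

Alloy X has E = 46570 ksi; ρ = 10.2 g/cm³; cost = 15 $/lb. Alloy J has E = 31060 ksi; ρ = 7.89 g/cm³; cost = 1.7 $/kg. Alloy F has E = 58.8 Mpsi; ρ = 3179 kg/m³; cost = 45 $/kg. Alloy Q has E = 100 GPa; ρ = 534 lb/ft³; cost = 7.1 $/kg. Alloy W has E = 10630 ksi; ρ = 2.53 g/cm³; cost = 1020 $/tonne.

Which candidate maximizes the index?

Convert each candidate to consistent units, then evaluate M:
  alloy X: E = 321.1 GPa, ρ = 10200 kg/m³, cost = 33.07 $/kg
  alloy J: E = 214.2 GPa, ρ = 7890 kg/m³, cost = 1.700 $/kg
  alloy F: E = 405.4 GPa, ρ = 3179 kg/m³, cost = 45.00 $/kg
  alloy Q: E = 100.0 GPa, ρ = 8554 kg/m³, cost = 7.100 $/kg
  alloy W: E = 73.29 GPa, ρ = 2530 kg/m³, cost = 1.020 $/kg
  alloy W: M = 28.4 MN·m per $
  alloy J: M = 16.0 MN·m per $
  alloy F: M = 2.83 MN·m per $
  alloy Q: M = 1.65 MN·m per $
  alloy X: M = 0.952 MN·m per $
Alloy W ranks first.

alloy W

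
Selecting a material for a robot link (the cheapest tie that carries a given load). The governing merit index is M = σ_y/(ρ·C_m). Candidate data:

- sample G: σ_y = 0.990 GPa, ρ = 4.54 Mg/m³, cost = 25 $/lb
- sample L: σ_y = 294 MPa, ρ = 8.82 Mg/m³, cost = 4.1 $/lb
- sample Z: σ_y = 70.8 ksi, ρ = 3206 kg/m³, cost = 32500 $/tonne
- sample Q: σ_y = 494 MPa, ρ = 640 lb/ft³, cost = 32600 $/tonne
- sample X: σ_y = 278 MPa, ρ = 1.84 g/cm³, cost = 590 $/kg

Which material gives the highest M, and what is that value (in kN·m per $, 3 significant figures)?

Normalizing units and computing the index:
  sample G: σ_y = 990.0 MPa, ρ = 4540 kg/m³, cost = 55.11 $/kg
  sample L: σ_y = 294.0 MPa, ρ = 8820 kg/m³, cost = 9.039 $/kg
  sample Z: σ_y = 488.1 MPa, ρ = 3206 kg/m³, cost = 32.50 $/kg
  sample Q: σ_y = 494.0 MPa, ρ = 10250 kg/m³, cost = 32.60 $/kg
  sample X: σ_y = 278.0 MPa, ρ = 1840 kg/m³, cost = 590.0 $/kg
  sample Z: M = 4.68 kN·m per $
  sample G: M = 3.96 kN·m per $
  sample L: M = 3.69 kN·m per $
  sample Q: M = 1.48 kN·m per $
  sample X: M = 0.256 kN·m per $
Sample Z ranks first.

sample Z, M = 4.68 kN·m per $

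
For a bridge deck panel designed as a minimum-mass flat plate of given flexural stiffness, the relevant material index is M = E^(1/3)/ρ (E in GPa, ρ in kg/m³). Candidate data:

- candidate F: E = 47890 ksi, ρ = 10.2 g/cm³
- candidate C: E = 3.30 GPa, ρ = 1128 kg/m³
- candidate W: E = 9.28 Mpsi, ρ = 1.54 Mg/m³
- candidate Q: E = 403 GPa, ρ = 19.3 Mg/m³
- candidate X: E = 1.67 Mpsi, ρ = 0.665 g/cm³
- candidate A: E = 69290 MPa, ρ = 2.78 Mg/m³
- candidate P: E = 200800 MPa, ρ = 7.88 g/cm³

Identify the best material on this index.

In SI units:
  candidate F: E = 330.2 GPa, ρ = 10200 kg/m³
  candidate C: E = 3.300 GPa, ρ = 1128 kg/m³
  candidate W: E = 63.98 GPa, ρ = 1540 kg/m³
  candidate Q: E = 403.0 GPa, ρ = 19300 kg/m³
  candidate X: E = 11.51 GPa, ρ = 665.0 kg/m³
  candidate A: E = 69.29 GPa, ρ = 2780 kg/m³
  candidate P: E = 200.8 GPa, ρ = 7880 kg/m³
  candidate X: M = 3.40×10⁻³
  candidate W: M = 2.60×10⁻³
  candidate A: M = 1.48×10⁻³
  candidate C: M = 1.32×10⁻³
  candidate P: M = 0.743×10⁻³
  candidate F: M = 0.678×10⁻³
  candidate Q: M = 0.383×10⁻³
Highest index: candidate X.

candidate X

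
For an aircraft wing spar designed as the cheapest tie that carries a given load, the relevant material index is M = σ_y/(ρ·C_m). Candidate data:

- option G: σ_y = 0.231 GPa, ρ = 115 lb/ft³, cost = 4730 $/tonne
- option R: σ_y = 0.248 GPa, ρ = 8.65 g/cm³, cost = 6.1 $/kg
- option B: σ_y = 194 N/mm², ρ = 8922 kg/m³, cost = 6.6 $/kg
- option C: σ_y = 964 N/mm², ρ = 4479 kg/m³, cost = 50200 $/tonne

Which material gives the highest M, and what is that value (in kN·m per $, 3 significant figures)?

option G, M = 26.5 kN·m per $

Normalizing units and computing the index:
  option G: σ_y = 231.0 MPa, ρ = 1842 kg/m³, cost = 4.730 $/kg
  option R: σ_y = 248.0 MPa, ρ = 8650 kg/m³, cost = 6.100 $/kg
  option B: σ_y = 194.0 MPa, ρ = 8922 kg/m³, cost = 6.600 $/kg
  option C: σ_y = 964.0 MPa, ρ = 4479 kg/m³, cost = 50.20 $/kg
  option G: M = 26.5 kN·m per $
  option R: M = 4.70 kN·m per $
  option C: M = 4.29 kN·m per $
  option B: M = 3.29 kN·m per $
Highest index: option G.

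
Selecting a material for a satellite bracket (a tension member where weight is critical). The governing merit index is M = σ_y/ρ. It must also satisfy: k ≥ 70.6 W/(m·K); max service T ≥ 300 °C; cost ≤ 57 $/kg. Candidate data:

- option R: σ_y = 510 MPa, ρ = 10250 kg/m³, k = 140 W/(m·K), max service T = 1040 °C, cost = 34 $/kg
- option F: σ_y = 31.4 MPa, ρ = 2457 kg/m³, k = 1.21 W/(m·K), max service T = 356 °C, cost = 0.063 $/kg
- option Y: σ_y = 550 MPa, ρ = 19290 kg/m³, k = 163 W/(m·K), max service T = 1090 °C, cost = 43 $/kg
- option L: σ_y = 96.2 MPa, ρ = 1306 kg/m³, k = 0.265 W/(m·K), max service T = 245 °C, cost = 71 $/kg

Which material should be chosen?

option R

Screen on constraints: k ≥ 70.6 W/(m·K); max service T ≥ 300 °C; cost ≤ 57 $/kg. Survivors: option R, option Y.
Per-candidate index values:
  option R: M = 49.8 kN·m/kg
  option Y: M = 28.5 kN·m/kg
Option R ranks first.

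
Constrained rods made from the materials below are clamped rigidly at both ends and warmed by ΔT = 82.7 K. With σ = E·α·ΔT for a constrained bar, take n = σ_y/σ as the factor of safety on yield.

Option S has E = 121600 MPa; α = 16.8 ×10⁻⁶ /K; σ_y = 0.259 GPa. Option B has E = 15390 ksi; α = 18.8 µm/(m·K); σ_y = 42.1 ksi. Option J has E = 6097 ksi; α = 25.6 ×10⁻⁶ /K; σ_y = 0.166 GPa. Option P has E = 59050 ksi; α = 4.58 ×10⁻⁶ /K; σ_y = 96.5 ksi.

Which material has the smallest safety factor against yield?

option S

Per material, after unit conversion:
  option S: E = 121.6, α = 16.8, σ_y = 259.0 → σ = 169 MPa, n = 1.53
  option B: E = 106.1, α = 18.8, σ_y = 290.3 → σ = 165 MPa, n = 1.76
  option J: E = 42.04, α = 25.6, σ_y = 166.0 → σ = 89.0 MPa, n = 1.87
  option P: E = 407.1, α = 4.58, σ_y = 665.3 → σ = 154 MPa, n = 4.31
Option S has the lowest safety factor, n = 1.53.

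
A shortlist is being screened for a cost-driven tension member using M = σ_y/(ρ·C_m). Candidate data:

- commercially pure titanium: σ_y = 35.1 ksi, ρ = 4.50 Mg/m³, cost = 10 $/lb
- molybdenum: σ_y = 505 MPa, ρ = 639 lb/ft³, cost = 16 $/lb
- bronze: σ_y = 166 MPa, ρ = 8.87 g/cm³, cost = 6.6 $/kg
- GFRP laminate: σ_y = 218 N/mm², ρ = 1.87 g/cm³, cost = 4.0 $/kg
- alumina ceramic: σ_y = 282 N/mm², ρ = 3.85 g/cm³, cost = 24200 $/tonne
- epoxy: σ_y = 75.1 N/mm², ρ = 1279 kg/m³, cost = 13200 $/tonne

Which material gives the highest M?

GFRP laminate

Normalizing units and computing the index:
  commercially pure titanium: σ_y = 242.0 MPa, ρ = 4500 kg/m³, cost = 22.05 $/kg
  molybdenum: σ_y = 505.0 MPa, ρ = 10240 kg/m³, cost = 35.27 $/kg
  bronze: σ_y = 166.0 MPa, ρ = 8870 kg/m³, cost = 6.600 $/kg
  GFRP laminate: σ_y = 218.0 MPa, ρ = 1870 kg/m³, cost = 4.000 $/kg
  alumina ceramic: σ_y = 282.0 MPa, ρ = 3850 kg/m³, cost = 24.20 $/kg
  epoxy: σ_y = 75.10 MPa, ρ = 1279 kg/m³, cost = 13.20 $/kg
  GFRP laminate: M = 29.1 kN·m per $
  epoxy: M = 4.45 kN·m per $
  alumina ceramic: M = 3.03 kN·m per $
  bronze: M = 2.84 kN·m per $
  commercially pure titanium: M = 2.44 kN·m per $
  molybdenum: M = 1.40 kN·m per $
GFRP laminate has the largest M.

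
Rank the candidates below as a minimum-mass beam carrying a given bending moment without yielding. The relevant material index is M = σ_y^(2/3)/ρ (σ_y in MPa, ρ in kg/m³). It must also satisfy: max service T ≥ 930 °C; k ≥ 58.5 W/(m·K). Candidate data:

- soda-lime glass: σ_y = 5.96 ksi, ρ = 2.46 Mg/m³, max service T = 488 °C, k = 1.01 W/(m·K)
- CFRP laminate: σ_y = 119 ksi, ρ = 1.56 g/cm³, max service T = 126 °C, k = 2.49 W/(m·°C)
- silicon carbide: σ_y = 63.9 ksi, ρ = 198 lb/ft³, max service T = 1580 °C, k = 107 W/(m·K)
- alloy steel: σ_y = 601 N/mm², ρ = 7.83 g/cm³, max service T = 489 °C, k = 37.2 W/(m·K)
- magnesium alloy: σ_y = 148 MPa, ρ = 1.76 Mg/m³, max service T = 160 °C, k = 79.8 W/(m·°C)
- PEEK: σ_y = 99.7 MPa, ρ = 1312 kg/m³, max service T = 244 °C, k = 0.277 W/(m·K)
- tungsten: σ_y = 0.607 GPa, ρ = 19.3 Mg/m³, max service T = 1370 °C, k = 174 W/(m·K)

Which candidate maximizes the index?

Screen on constraints: max service T ≥ 930 °C; k ≥ 58.5 W/(m·K). Survivors: silicon carbide, tungsten.
After converting to SI:
  silicon carbide: σ_y = 440.6 MPa, ρ = 3172 kg/m³
  tungsten: σ_y = 607.0 MPa, ρ = 19300 kg/m³
  silicon carbide: M = 18.3×10⁻³
  tungsten: M = 3.71×10⁻³
Highest index: silicon carbide.

silicon carbide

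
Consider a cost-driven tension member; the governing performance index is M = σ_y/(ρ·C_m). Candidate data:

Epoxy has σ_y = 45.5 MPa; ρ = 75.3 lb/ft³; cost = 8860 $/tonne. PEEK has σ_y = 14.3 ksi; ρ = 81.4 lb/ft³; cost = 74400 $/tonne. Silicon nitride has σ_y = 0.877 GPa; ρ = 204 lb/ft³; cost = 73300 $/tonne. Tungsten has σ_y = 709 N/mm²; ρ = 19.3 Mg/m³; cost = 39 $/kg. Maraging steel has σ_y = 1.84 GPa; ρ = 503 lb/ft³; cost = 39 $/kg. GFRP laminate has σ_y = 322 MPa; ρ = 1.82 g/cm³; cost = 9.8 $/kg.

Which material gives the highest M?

After converting to SI:
  epoxy: σ_y = 45.50 MPa, ρ = 1206 kg/m³, cost = 8.860 $/kg
  PEEK: σ_y = 98.60 MPa, ρ = 1304 kg/m³, cost = 74.40 $/kg
  silicon nitride: σ_y = 877.0 MPa, ρ = 3268 kg/m³, cost = 73.30 $/kg
  tungsten: σ_y = 709.0 MPa, ρ = 19300 kg/m³, cost = 39.00 $/kg
  maraging steel: σ_y = 1840 MPa, ρ = 8057 kg/m³, cost = 39.00 $/kg
  GFRP laminate: σ_y = 322.0 MPa, ρ = 1820 kg/m³, cost = 9.800 $/kg
  GFRP laminate: M = 18.1 kN·m per $
  maraging steel: M = 5.86 kN·m per $
  epoxy: M = 4.26 kN·m per $
  silicon nitride: M = 3.66 kN·m per $
  PEEK: M = 1.02 kN·m per $
  tungsten: M = 0.942 kN·m per $
The maximum is for GFRP laminate.

GFRP laminate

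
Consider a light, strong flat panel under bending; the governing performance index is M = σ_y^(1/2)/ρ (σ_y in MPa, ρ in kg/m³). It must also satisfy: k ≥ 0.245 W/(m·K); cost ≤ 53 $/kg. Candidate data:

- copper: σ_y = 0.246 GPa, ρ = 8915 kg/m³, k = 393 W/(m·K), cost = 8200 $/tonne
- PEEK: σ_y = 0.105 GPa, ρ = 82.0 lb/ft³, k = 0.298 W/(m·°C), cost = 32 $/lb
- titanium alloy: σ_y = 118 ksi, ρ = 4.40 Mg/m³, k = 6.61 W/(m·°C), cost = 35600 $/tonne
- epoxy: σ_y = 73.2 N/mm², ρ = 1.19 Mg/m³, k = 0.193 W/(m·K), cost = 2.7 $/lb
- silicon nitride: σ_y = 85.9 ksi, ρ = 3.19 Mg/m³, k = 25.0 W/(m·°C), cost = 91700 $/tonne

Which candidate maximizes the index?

titanium alloy

Screen on constraints: k ≥ 0.245 W/(m·K); cost ≤ 53 $/kg. Survivors: copper, titanium alloy.
In SI units:
  copper: σ_y = 246.0 MPa, ρ = 8915 kg/m³
  titanium alloy: σ_y = 813.6 MPa, ρ = 4400 kg/m³
  titanium alloy: M = 6.48×10⁻³
  copper: M = 1.76×10⁻³
The maximum is for titanium alloy.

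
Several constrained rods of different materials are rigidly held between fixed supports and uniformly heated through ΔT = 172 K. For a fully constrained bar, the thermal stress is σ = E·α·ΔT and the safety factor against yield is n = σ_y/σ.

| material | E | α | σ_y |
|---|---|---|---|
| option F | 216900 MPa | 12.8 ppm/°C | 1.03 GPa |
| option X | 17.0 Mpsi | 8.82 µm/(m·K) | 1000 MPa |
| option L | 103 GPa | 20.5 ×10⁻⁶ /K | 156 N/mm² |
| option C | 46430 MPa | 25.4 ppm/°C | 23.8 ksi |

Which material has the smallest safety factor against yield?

Converting E to GPa, α to ×10⁻⁶/K, σ_y to MPa, then σ and n for each:
  option F: E = 216.9, α = 12.8, σ_y = 1030 → σ = 478 MPa, n = 2.16
  option X: E = 117.2, α = 8.82, σ_y = 1000 → σ = 178 MPa, n = 5.62
  option L: E = 103.0, α = 20.5, σ_y = 156.0 → σ = 363 MPa, n = 0.430
  option C: E = 46.43, α = 25.4, σ_y = 164.1 → σ = 203 MPa, n = 0.809
Smallest n: option L with n = 0.430.

option L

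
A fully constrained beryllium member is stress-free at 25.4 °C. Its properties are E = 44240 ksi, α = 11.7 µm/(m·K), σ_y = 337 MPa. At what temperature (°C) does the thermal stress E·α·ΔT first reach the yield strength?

E = 44240 ksi = 305.0 GPa.
E·α·ΔT = 337.0 MPa ⇒ ΔT = 337.0 / (305.0×10³ × 11.7×10⁻⁶) = 94.43 K.
T = 25.4 + 94.43 = 119.8 °C.

120 °C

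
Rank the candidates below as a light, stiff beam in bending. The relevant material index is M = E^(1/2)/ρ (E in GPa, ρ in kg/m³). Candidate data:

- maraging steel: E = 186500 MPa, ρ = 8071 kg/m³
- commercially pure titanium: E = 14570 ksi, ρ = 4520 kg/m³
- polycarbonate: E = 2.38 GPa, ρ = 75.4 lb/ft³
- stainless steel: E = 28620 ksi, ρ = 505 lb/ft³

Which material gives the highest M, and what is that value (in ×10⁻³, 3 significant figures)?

Normalizing units and computing the index:
  maraging steel: E = 186.5 GPa, ρ = 8071 kg/m³
  commercially pure titanium: E = 100.5 GPa, ρ = 4520 kg/m³
  polycarbonate: E = 2.380 GPa, ρ = 1208 kg/m³
  stainless steel: E = 197.3 GPa, ρ = 8089 kg/m³
  commercially pure titanium: M = 2.22×10⁻³
  stainless steel: M = 1.74×10⁻³
  maraging steel: M = 1.69×10⁻³
  polycarbonate: M = 1.28×10⁻³
The maximum is for commercially pure titanium.

commercially pure titanium, M = 2.22×10⁻³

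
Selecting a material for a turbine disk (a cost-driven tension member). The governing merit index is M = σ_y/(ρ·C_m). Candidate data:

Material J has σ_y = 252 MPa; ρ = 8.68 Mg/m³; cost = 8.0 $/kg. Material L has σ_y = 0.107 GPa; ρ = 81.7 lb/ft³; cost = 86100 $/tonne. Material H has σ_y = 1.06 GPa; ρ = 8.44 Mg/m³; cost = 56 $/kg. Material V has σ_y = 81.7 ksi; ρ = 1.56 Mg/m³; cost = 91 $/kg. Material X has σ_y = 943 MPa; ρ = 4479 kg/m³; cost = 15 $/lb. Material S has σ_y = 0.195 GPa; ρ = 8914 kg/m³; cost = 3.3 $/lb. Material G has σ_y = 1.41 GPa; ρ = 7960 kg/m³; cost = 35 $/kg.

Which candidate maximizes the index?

material X

After converting to SI:
  material J: σ_y = 252.0 MPa, ρ = 8680 kg/m³, cost = 8.000 $/kg
  material L: σ_y = 107.0 MPa, ρ = 1309 kg/m³, cost = 86.10 $/kg
  material H: σ_y = 1060 MPa, ρ = 8440 kg/m³, cost = 56.00 $/kg
  material V: σ_y = 563.3 MPa, ρ = 1560 kg/m³, cost = 91.00 $/kg
  material X: σ_y = 943.0 MPa, ρ = 4479 kg/m³, cost = 33.07 $/kg
  material S: σ_y = 195.0 MPa, ρ = 8914 kg/m³, cost = 7.275 $/kg
  material G: σ_y = 1410 MPa, ρ = 7960 kg/m³, cost = 35.00 $/kg
  material X: M = 6.37 kN·m per $
  material G: M = 5.06 kN·m per $
  material V: M = 3.97 kN·m per $
  material J: M = 3.63 kN·m per $
  material S: M = 3.01 kN·m per $
  material H: M = 2.24 kN·m per $
  material L: M = 0.950 kN·m per $
The maximum is for material X.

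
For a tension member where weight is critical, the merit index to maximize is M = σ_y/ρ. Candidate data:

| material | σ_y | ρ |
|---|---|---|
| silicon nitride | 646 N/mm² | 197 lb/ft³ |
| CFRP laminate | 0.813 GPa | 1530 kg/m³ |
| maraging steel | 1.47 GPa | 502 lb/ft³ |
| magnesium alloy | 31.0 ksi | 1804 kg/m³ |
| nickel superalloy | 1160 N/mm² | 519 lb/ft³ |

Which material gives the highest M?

CFRP laminate

Normalizing units and computing the index:
  silicon nitride: σ_y = 646.0 MPa, ρ = 3156 kg/m³
  CFRP laminate: σ_y = 813.0 MPa, ρ = 1530 kg/m³
  maraging steel: σ_y = 1470 MPa, ρ = 8041 kg/m³
  magnesium alloy: σ_y = 213.7 MPa, ρ = 1804 kg/m³
  nickel superalloy: σ_y = 1160 MPa, ρ = 8314 kg/m³
  CFRP laminate: M = 531 kN·m/kg
  silicon nitride: M = 205 kN·m/kg
  maraging steel: M = 183 kN·m/kg
  nickel superalloy: M = 140 kN·m/kg
  magnesium alloy: M = 118 kN·m/kg
CFRP laminate ranks first.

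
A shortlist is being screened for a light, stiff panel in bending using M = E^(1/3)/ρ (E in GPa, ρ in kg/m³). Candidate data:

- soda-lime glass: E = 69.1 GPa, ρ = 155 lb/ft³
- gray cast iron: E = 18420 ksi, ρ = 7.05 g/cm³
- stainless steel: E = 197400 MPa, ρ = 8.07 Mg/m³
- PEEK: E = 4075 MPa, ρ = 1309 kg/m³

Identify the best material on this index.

soda-lime glass

Putting every candidate on a common basis:
  soda-lime glass: E = 69.10 GPa, ρ = 2483 kg/m³
  gray cast iron: E = 127.0 GPa, ρ = 7050 kg/m³
  stainless steel: E = 197.4 GPa, ρ = 8070 kg/m³
  PEEK: E = 4.075 GPa, ρ = 1309 kg/m³
  soda-lime glass: M = 1.65×10⁻³
  PEEK: M = 1.22×10⁻³
  stainless steel: M = 0.722×10⁻³
  gray cast iron: M = 0.713×10⁻³
Soda-lime glass ranks first.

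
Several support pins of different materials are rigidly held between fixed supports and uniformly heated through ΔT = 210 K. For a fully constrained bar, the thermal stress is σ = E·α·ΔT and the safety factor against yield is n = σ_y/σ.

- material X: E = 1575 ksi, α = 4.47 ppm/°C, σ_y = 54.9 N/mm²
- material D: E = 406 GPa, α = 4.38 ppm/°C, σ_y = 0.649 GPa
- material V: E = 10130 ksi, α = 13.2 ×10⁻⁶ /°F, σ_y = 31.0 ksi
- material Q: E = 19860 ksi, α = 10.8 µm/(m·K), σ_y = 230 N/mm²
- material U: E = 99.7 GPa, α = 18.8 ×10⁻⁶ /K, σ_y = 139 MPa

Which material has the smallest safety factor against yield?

Converting E to GPa, α to ×10⁻⁶/K, σ_y to MPa, then σ and n for each:
  material X: E = 10.86, α = 4.47, σ_y = 54.90 → σ = 10.2 MPa, n = 5.39
  material D: E = 406.0, α = 4.38, σ_y = 649.0 → σ = 373 MPa, n = 1.74
  material V: E = 69.84, α = 23.8, σ_y = 213.7 → σ = 348 MPa, n = 0.613
  material Q: E = 136.9, α = 10.8, σ_y = 230.0 → σ = 311 MPa, n = 0.741
  material U: E = 99.70, α = 18.8, σ_y = 139.0 → σ = 394 MPa, n = 0.353
Smallest n: material U with n = 0.353.

material U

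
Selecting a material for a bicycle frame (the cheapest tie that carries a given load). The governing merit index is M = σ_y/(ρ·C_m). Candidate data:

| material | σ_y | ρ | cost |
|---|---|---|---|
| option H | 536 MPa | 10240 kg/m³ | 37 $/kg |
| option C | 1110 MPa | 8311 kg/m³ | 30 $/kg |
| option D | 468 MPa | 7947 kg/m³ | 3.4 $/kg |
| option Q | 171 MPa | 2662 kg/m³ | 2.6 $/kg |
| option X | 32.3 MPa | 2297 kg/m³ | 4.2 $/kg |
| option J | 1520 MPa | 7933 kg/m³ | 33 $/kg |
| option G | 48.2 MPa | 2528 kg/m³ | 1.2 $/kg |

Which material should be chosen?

Evaluate M for each candidate:
  option Q: M = 24.7 kN·m per $
  option D: M = 17.3 kN·m per $
  option G: M = 15.9 kN·m per $
  option J: M = 5.81 kN·m per $
  option C: M = 4.45 kN·m per $
  option X: M = 3.35 kN·m per $
  option H: M = 1.41 kN·m per $
The maximum is for option Q.

option Q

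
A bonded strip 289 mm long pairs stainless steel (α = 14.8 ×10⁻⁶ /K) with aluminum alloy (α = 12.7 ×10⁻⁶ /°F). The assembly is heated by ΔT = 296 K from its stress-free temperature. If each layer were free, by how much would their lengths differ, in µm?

689 µm

aluminum alloy: α = 12.7×10⁻⁶/°F × 9/5 = 22.9×10⁻⁶/K.
Δα = |14.8 − 22.9|×10⁻⁶/K = 8.06×10⁻⁶/K.
ΔL_mismatch = Δα·L·ΔT = 8.06×10⁻⁶ × 289.0 mm × 296.0 K = 689 µm.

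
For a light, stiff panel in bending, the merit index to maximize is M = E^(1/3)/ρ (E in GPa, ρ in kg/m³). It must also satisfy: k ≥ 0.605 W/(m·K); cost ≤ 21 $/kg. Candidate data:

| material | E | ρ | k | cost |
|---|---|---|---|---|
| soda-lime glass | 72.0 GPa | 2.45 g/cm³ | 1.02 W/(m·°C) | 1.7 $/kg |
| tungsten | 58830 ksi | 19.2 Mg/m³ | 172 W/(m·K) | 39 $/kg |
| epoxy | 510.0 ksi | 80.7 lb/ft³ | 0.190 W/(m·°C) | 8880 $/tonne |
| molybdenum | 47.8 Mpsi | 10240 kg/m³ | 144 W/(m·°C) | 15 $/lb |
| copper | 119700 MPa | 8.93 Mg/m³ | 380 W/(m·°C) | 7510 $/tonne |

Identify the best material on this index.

Screen on constraints: k ≥ 0.605 W/(m·K); cost ≤ 21 $/kg. Survivors: soda-lime glass, copper.
Putting every candidate on a common basis:
  soda-lime glass: E = 72.00 GPa, ρ = 2450 kg/m³
  copper: E = 119.7 GPa, ρ = 8930 kg/m³
  soda-lime glass: M = 1.70×10⁻³
  copper: M = 0.552×10⁻³
Soda-lime glass has the largest M.

soda-lime glass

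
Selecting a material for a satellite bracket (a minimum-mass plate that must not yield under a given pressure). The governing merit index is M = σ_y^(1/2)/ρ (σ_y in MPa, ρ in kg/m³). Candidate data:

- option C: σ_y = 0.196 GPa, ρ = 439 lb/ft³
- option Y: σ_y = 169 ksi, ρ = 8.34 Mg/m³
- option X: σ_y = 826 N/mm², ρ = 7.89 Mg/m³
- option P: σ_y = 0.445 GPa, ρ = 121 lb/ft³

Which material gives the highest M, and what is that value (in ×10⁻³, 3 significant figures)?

Convert each candidate to consistent units, then evaluate M:
  option C: σ_y = 196.0 MPa, ρ = 7032 kg/m³
  option Y: σ_y = 1165 MPa, ρ = 8340 kg/m³
  option X: σ_y = 826.0 MPa, ρ = 7890 kg/m³
  option P: σ_y = 445.0 MPa, ρ = 1938 kg/m³
  option P: M = 10.9×10⁻³
  option Y: M = 4.09×10⁻³
  option X: M = 3.64×10⁻³
  option C: M = 1.99×10⁻³
Highest index: option P.

option P, M = 10.9×10⁻³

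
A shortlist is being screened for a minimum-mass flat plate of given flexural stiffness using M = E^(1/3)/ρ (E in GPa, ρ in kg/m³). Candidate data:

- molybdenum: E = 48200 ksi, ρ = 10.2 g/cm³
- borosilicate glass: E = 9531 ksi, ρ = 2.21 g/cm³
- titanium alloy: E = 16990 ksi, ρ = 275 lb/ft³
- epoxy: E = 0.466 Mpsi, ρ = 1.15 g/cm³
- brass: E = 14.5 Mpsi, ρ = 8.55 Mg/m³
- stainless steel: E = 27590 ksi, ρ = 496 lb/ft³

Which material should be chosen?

borosilicate glass

Normalizing units and computing the index:
  molybdenum: E = 332.3 GPa, ρ = 10200 kg/m³
  borosilicate glass: E = 65.71 GPa, ρ = 2210 kg/m³
  titanium alloy: E = 117.1 GPa, ρ = 4405 kg/m³
  epoxy: E = 3.213 GPa, ρ = 1150 kg/m³
  brass: E = 99.97 GPa, ρ = 8550 kg/m³
  stainless steel: E = 190.2 GPa, ρ = 7945 kg/m³
  borosilicate glass: M = 1.83×10⁻³
  epoxy: M = 1.28×10⁻³
  titanium alloy: M = 1.11×10⁻³
  stainless steel: M = 0.724×10⁻³
  molybdenum: M = 0.679×10⁻³
  brass: M = 0.543×10⁻³
Highest index: borosilicate glass.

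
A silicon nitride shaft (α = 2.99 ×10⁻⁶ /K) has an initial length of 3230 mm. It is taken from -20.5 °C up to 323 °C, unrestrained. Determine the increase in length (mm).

ΔT = 323 − (-20.5) = 343.5 K.
ΔL = α·L₀·ΔT = 2.99×10⁻⁶ × 3230 mm × 343.5 K = 3.32 mm.

3.32 mm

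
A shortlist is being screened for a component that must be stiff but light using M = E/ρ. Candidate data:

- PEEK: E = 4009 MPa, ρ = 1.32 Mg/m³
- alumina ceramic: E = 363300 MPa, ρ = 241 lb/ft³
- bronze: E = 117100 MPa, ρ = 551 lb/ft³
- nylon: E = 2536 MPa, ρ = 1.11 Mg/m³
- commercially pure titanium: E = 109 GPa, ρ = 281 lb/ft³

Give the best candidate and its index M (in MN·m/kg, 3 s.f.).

Normalizing units and computing the index:
  PEEK: E = 4.009 GPa, ρ = 1320 kg/m³
  alumina ceramic: E = 363.3 GPa, ρ = 3860 kg/m³
  bronze: E = 117.1 GPa, ρ = 8826 kg/m³
  nylon: E = 2.536 GPa, ρ = 1110 kg/m³
  commercially pure titanium: E = 109.0 GPa, ρ = 4501 kg/m³
  alumina ceramic: M = 94.1 MN·m/kg
  commercially pure titanium: M = 24.2 MN·m/kg
  bronze: M = 13.3 MN·m/kg
  PEEK: M = 3.04 MN·m/kg
  nylon: M = 2.28 MN·m/kg
Alumina ceramic ranks first.

alumina ceramic, M = 94.1 MN·m/kg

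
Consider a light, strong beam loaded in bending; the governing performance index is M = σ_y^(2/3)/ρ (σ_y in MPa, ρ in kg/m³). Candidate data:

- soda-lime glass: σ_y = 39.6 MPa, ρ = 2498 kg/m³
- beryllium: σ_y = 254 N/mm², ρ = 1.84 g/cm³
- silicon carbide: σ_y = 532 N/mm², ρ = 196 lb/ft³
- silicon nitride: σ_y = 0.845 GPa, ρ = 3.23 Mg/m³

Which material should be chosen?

silicon nitride

In SI units:
  soda-lime glass: σ_y = 39.60 MPa, ρ = 2498 kg/m³
  beryllium: σ_y = 254.0 MPa, ρ = 1840 kg/m³
  silicon carbide: σ_y = 532.0 MPa, ρ = 3140 kg/m³
  silicon nitride: σ_y = 845.0 MPa, ρ = 3230 kg/m³
  silicon nitride: M = 27.7×10⁻³
  beryllium: M = 21.8×10⁻³
  silicon carbide: M = 20.9×10⁻³
  soda-lime glass: M = 4.65×10⁻³
Silicon nitride ranks first.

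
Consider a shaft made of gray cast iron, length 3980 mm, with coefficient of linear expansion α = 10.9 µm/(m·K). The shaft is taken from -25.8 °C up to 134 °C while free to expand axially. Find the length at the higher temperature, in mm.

ΔT = 134 − (-25.8) = 159.8 K.
ΔL = α·L₀·ΔT = 10.9×10⁻⁶ × 3980 mm × 159.8 K = 6.93 mm.
L = L₀ + ΔL = 3980 + 6.93 = 3986.9 mm.

3986.9 mm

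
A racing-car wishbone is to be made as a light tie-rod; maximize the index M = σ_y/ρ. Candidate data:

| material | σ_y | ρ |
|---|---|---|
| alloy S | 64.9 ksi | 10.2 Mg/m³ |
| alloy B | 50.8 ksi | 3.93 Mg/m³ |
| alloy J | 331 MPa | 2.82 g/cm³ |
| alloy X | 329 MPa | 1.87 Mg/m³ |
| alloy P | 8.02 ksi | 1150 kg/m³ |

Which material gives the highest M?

alloy X

In SI units:
  alloy S: σ_y = 447.5 MPa, ρ = 10200 kg/m³
  alloy B: σ_y = 350.3 MPa, ρ = 3930 kg/m³
  alloy J: σ_y = 331.0 MPa, ρ = 2820 kg/m³
  alloy X: σ_y = 329.0 MPa, ρ = 1870 kg/m³
  alloy P: σ_y = 55.30 MPa, ρ = 1150 kg/m³
  alloy X: M = 176 kN·m/kg
  alloy J: M = 117 kN·m/kg
  alloy B: M = 89.1 kN·m/kg
  alloy P: M = 48.1 kN·m/kg
  alloy S: M = 43.9 kN·m/kg
The maximum is for alloy X.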